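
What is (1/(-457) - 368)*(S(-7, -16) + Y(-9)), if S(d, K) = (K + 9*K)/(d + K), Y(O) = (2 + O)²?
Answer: -216443799/10511 ≈ -20592.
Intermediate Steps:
S(d, K) = 10*K/(K + d) (S(d, K) = (10*K)/(K + d) = 10*K/(K + d))
(1/(-457) - 368)*(S(-7, -16) + Y(-9)) = (1/(-457) - 368)*(10*(-16)/(-16 - 7) + (2 - 9)²) = (-1/457 - 368)*(10*(-16)/(-23) + (-7)²) = -168177*(10*(-16)*(-1/23) + 49)/457 = -168177*(160/23 + 49)/457 = -168177/457*1287/23 = -216443799/10511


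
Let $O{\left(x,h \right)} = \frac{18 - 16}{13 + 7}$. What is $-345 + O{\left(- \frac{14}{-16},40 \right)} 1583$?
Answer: $- \frac{1867}{10} \approx -186.7$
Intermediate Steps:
$O{\left(x,h \right)} = \frac{1}{10}$ ($O{\left(x,h \right)} = \frac{2}{20} = 2 \cdot \frac{1}{20} = \frac{1}{10}$)
$-345 + O{\left(- \frac{14}{-16},40 \right)} 1583 = -345 + \frac{1}{10} \cdot 1583 = -345 + \frac{1583}{10} = - \frac{1867}{10}$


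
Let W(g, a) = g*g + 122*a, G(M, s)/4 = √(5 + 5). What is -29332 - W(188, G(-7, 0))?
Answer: -64676 - 488*√10 ≈ -66219.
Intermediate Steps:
G(M, s) = 4*√10 (G(M, s) = 4*√(5 + 5) = 4*√10)
W(g, a) = g² + 122*a
-29332 - W(188, G(-7, 0)) = -29332 - (188² + 122*(4*√10)) = -29332 - (35344 + 488*√10) = -29332 + (-35344 - 488*√10) = -64676 - 488*√10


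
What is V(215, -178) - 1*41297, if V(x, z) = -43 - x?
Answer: -41555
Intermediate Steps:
V(215, -178) - 1*41297 = (-43 - 1*215) - 1*41297 = (-43 - 215) - 41297 = -258 - 41297 = -41555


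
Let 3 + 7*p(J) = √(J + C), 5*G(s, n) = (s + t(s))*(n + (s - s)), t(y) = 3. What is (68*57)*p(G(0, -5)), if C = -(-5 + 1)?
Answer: -7752/7 ≈ -1107.4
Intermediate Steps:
C = 4 (C = -1*(-4) = 4)
G(s, n) = n*(3 + s)/5 (G(s, n) = ((s + 3)*(n + (s - s)))/5 = ((3 + s)*(n + 0))/5 = ((3 + s)*n)/5 = (n*(3 + s))/5 = n*(3 + s)/5)
p(J) = -3/7 + √(4 + J)/7 (p(J) = -3/7 + √(J + 4)/7 = -3/7 + √(4 + J)/7)
(68*57)*p(G(0, -5)) = (68*57)*(-3/7 + √(4 + (⅕)*(-5)*(3 + 0))/7) = 3876*(-3/7 + √(4 + (⅕)*(-5)*3)/7) = 3876*(-3/7 + √(4 - 3)/7) = 3876*(-3/7 + √1/7) = 3876*(-3/7 + (⅐)*1) = 3876*(-3/7 + ⅐) = 3876*(-2/7) = -7752/7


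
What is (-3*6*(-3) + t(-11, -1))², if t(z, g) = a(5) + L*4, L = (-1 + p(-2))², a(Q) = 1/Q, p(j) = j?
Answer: 203401/25 ≈ 8136.0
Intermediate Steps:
L = 9 (L = (-1 - 2)² = (-3)² = 9)
t(z, g) = 181/5 (t(z, g) = 1/5 + 9*4 = ⅕ + 36 = 181/5)
(-3*6*(-3) + t(-11, -1))² = (-3*6*(-3) + 181/5)² = (-18*(-3) + 181/5)² = (54 + 181/5)² = (451/5)² = 203401/25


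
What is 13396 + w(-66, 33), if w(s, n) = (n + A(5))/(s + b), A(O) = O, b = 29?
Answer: 495614/37 ≈ 13395.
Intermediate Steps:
w(s, n) = (5 + n)/(29 + s) (w(s, n) = (n + 5)/(s + 29) = (5 + n)/(29 + s))
13396 + w(-66, 33) = 13396 + (5 + 33)/(29 - 66) = 13396 + 38/(-37) = 13396 - 1/37*38 = 13396 - 38/37 = 495614/37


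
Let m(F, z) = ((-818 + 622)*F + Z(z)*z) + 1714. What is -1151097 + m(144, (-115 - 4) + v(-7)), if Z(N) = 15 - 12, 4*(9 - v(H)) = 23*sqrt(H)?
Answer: -1177937 - 69*I*sqrt(7)/4 ≈ -1.1779e+6 - 45.639*I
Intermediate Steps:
v(H) = 9 - 23*sqrt(H)/4
Z(N) = 3
m(F, z) = 1714 - 196*F + 3*z (m(F, z) = ((-818 + 622)*F + 3*z) + 1714 = (-196*F + 3*z) + 1714 = 1714 - 196*F + 3*z)
-1151097 + m(144, (-115 - 4) + v(-7)) = -1151097 + (1714 - 196*144 + 3*((-115 - 4) + (9 - 23*I*sqrt(7)/4))) = -1151097 + (1714 - 28224 + 3*(-119 + (9 - 23*I*sqrt(7)/4))) = -1151097 + (1714 - 28224 + 3*(-110 - 23*I*sqrt(7)/4)) = -1151097 + (1714 - 28224 + (-330 - 69*I*sqrt(7)/4)) = -1151097 + (-26840 - 69*I*sqrt(7)/4) = -1177937 - 69*I*sqrt(7)/4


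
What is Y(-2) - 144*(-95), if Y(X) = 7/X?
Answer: 27353/2 ≈ 13677.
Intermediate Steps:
Y(-2) - 144*(-95) = 7/(-2) - 144*(-95) = 7*(-1/2) + 13680 = -7/2 + 13680 = 27353/2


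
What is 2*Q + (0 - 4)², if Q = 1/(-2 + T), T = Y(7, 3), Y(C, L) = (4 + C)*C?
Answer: 1202/75 ≈ 16.027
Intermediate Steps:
Y(C, L) = C*(4 + C)
T = 77 (T = 7*(4 + 7) = 7*11 = 77)
Q = 1/75 (Q = 1/(-2 + 77) = 1/75 ≈ 0.013333)
2*Q + (0 - 4)² = 2*(1/75) + (0 - 4)² = 2/75 + (-4)² = 2/75 + 16 = 1202/75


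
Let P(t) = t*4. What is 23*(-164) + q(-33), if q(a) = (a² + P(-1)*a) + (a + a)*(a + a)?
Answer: 1805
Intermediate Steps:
P(t) = 4*t
q(a) = -4*a + 5*a² (q(a) = (a² + (4*(-1))*a) + (a + a)*(a + a) = (a² - 4*a) + (2*a)*(2*a) = (a² - 4*a) + 4*a² = -4*a + 5*a²)
23*(-164) + q(-33) = 23*(-164) - 33*(-4 + 5*(-33)) = -3772 - 33*(-4 - 165) = -3772 - 33*(-169) = -3772 + 5577 = 1805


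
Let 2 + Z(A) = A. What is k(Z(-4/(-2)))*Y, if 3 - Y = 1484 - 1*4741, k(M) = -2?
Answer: -6520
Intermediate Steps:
Z(A) = -2 + A
Y = 3260 (Y = 3 - (1484 - 1*4741) = 3 - (1484 - 4741) = 3 - 1*(-3257) = 3 + 3257 = 3260)
k(Z(-4/(-2)))*Y = -2*3260 = -6520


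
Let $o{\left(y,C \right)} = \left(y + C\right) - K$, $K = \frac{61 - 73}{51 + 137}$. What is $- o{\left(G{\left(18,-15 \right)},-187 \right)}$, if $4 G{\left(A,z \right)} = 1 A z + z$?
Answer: $\frac{48539}{188} \approx 258.19$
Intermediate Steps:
$G{\left(A,z \right)} = \frac{z}{4} + \frac{A z}{4}$ ($G{\left(A,z \right)} = \frac{1 A z + z}{4} = \frac{A z + z}{4} = \frac{z + A z}{4} = \frac{z}{4} + \frac{A z}{4}$)
$K = - \frac{3}{47}$ ($K = - \frac{12}{188} = \left(-12\right) \frac{1}{188} = - \frac{3}{47} \approx -0.06383$)
$o{\left(y,C \right)} = \frac{3}{47} + C + y$ ($o{\left(y,C \right)} = \left(y + C\right) - - \frac{3}{47} = \left(C + y\right) + \frac{3}{47} = \frac{3}{47} + C + y$)
$- o{\left(G{\left(18,-15 \right)},-187 \right)} = - (\frac{3}{47} - 187 + \frac{1}{4} \left(-15\right) \left(1 + 18\right)) = - (\frac{3}{47} - 187 + \frac{1}{4} \left(-15\right) 19) = - (\frac{3}{47} - 187 - \frac{285}{4}) = \left(-1\right) \left(- \frac{48539}{188}\right) = \frac{48539}{188}$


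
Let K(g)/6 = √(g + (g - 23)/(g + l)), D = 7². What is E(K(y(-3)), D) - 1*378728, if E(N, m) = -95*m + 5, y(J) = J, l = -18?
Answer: -383378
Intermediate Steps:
D = 49
K(g) = 6*√(g + (-23 + g)/(-18 + g)) (K(g) = 6*√(g + (g - 23)/(g - 18)) = 6*√(g + (-23 + g)/(-18 + g)))
E(N, m) = 5 - 95*m
E(K(y(-3)), D) - 1*378728 = (5 - 95*49) - 1*378728 = (5 - 4655) - 378728 = -4650 - 378728 = -383378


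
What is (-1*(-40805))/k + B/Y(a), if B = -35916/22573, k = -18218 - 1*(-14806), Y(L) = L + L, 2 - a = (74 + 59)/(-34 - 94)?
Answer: -366147407173/29960420564 ≈ -12.221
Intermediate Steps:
a = 389/128 (a = 2 - (74 + 59)/(-34 - 94) = 2 - 133/(-128) = 2 - 133*(-1)/128 = 2 - 1*(-133/128) = 2 + 133/128 = 389/128 ≈ 3.0391)
Y(L) = 2*L
k = -3412 (k = -18218 + 14806 = -3412)
B = -35916/22573 (B = -35916*1/22573 = -35916/22573 ≈ -1.5911)
(-1*(-40805))/k + B/Y(a) = -1*(-40805)/(-3412) - 35916/(22573*(2*(389/128))) = 40805*(-1/3412) - 35916/(22573*389/64) = -40805/3412 - 35916/22573*64/389 = -40805/3412 - 2298624/8780897 = -366147407173/29960420564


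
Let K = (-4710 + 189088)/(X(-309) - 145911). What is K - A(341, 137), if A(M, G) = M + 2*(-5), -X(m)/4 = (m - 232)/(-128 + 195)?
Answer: -3247505289/9773873 ≈ -332.26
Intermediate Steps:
X(m) = 928/67 - 4*m/67 (X(m) = -4*(m - 232)/(-128 + 195) = -4*(-232 + m)/67 = -4*(-232/67 + m/67) = 928/67 - 4*m/67)
K = -12353326/9773873 (K = (-4710 + 189088)/((928/67 - 4/67*(-309)) - 145911) = 184378/((928/67 + 1236/67) - 145911) = 184378/(2164/67 - 145911) = 184378/(-9773873/67) = 184378*(-67/9773873) = -12353326/9773873 ≈ -1.2639)
A(M, G) = -10 + M (A(M, G) = M - 10 = -10 + M)
K - A(341, 137) = -12353326/9773873 - (-10 + 341) = -12353326/9773873 - 1*331 = -12353326/9773873 - 331 = -3247505289/9773873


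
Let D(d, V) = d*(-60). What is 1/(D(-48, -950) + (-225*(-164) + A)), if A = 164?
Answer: 1/39944 ≈ 2.5035e-5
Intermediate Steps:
D(d, V) = -60*d
1/(D(-48, -950) + (-225*(-164) + A)) = 1/(-60*(-48) + (-225*(-164) + 164)) = 1/(2880 + (36900 + 164)) = 1/(2880 + 37064) = 1/39944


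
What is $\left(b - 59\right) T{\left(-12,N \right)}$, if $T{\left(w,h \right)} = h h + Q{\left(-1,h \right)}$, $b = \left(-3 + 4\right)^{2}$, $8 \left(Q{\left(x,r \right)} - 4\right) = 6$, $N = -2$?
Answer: $- \frac{1015}{2} \approx -507.5$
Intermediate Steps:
$Q{\left(x,r \right)} = \frac{19}{4}$ ($Q{\left(x,r \right)} = 4 + \frac{1}{8} \cdot 6 = 4 + \frac{3}{4} = \frac{19}{4}$)
$b = 1$ ($b = 1^{2} = 1$)
$T{\left(w,h \right)} = \frac{19}{4} + h^{2}$ ($T{\left(w,h \right)} = h h + \frac{19}{4} = h^{2} + \frac{19}{4} = \frac{19}{4} + h^{2}$)
$\left(b - 59\right) T{\left(-12,N \right)} = \left(1 - 59\right) \left(\frac{19}{4} + \left(-2\right)^{2}\right) = - 58 \left(\frac{19}{4} + 4\right) = \left(-58\right) \frac{35}{4} = - \frac{1015}{2}$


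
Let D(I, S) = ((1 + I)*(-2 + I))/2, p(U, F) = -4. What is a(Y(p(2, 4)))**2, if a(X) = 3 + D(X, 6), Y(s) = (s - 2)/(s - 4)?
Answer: 3721/1024 ≈ 3.6338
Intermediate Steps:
Y(s) = (-2 + s)/(-4 + s)
D(I, S) = (1 + I)*(-2 + I)/2 (D(I, S) = ((1 + I)*(-2 + I))*(1/2) = (1 + I)*(-2 + I)/2)
a(X) = 2 + X**2/2 - X/2 (a(X) = 3 + (-1 + X**2/2 - X/2) = 2 + X**2/2 - X/2)
a(Y(p(2, 4)))**2 = (2 + ((-2 - 4)/(-4 - 4))**2/2 - (-2 - 4)/(2*(-4 - 4)))**2 = (2 + (-6/(-8))**2/2 - (-6)/(2*(-8)))**2 = (2 + (-1/8*(-6))**2/2 - (-1)*(-6)/16)**2 = (2 + (3/4)**2/2 - 1/2*3/4)**2 = (2 + (1/2)*(9/16) - 3/8)**2 = (2 + 9/32 - 3/8)**2 = (61/32)**2 = 3721/1024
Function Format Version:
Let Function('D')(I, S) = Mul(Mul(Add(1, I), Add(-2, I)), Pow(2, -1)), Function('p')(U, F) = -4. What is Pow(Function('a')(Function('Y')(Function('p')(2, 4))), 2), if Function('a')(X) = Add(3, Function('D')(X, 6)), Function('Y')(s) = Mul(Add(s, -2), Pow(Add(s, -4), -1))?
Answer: Rational(3721, 1024) ≈ 3.6338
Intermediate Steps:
Function('Y')(s) = Mul(Pow(Add(-4, s), -1), Add(-2, s)) (Function('Y')(s) = Mul(Add(-2, s), Pow(Add(-4, s), -1)) = Mul(Pow(Add(-4, s), -1), Add(-2, s)))
Function('D')(I, S) = Mul(Rational(1, 2), Add(1, I), Add(-2, I)) (Function('D')(I, S) = Mul(Mul(Add(1, I), Add(-2, I)), Rational(1, 2)) = Mul(Rational(1, 2), Add(1, I), Add(-2, I)))
Function('a')(X) = Add(2, Mul(Rational(1, 2), Pow(X, 2)), Mul(Rational(-1, 2), X)) (Function('a')(X) = Add(3, Add(-1, Mul(Rational(1, 2), Pow(X, 2)), Mul(Rational(-1, 2), X))) = Add(2, Mul(Rational(1, 2), Pow(X, 2)), Mul(Rational(-1, 2), X)))
Pow(Function('a')(Function('Y')(Function('p')(2, 4))), 2) = Pow(Add(2, Mul(Rational(1, 2), Pow(Mul(Pow(Add(-4, -4), -1), Add(-2, -4)), 2)), Mul(Rational(-1, 2), Mul(Pow(Add(-4, -4), -1), Add(-2, -4)))), 2) = Pow(Add(2, Mul(Rational(1, 2), Pow(Mul(Pow(-8, -1), -6), 2)), Mul(Rational(-1, 2), Mul(Pow(-8, -1), -6))), 2) = Pow(Add(2, Mul(Rational(1, 2), Pow(Mul(Rational(-1, 8), -6), 2)), Mul(Rational(-1, 2), Mul(Rational(-1, 8), -6))), 2) = Pow(Add(2, Mul(Rational(1, 2), Pow(Rational(3, 4), 2)), Mul(Rational(-1, 2), Rational(3, 4))), 2) = Pow(Add(2, Mul(Rational(1, 2), Rational(9, 16)), Rational(-3, 8)), 2) = Pow(Add(2, Rational(9, 32), Rational(-3, 8)), 2) = Pow(Rational(61, 32), 2) = Rational(3721, 1024)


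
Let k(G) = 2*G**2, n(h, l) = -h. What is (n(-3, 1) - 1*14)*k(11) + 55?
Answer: -2607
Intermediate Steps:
(n(-3, 1) - 1*14)*k(11) + 55 = (-1*(-3) - 1*14)*(2*11**2) + 55 = (3 - 14)*(2*121) + 55 = -11*242 + 55 = -2662 + 55 = -2607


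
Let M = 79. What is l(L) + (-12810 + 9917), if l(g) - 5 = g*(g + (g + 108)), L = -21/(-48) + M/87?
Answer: -2653689023/968832 ≈ -2739.1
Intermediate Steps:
L = 1873/1392 (L = -21/(-48) + 79/87 = -21*(-1/48) + 79*(1/87) = 7/16 + 79/87 = 1873/1392 ≈ 1.3455)
l(g) = 5 + g*(108 + 2*g) (l(g) = 5 + g*(g + (g + 108)) = 5 + g*(g + (108 + g)) = 5 + g*(108 + 2*g))
l(L) + (-12810 + 9917) = (5 + 2*(1873/1392)² + 108*(1873/1392)) + (-12810 + 9917) = (5 + 2*(3508129/1937664) + 16857/116) - 2893 = (5 + 3508129/968832 + 16857/116) - 2893 = 149141953/968832 - 2893 = -2653689023/968832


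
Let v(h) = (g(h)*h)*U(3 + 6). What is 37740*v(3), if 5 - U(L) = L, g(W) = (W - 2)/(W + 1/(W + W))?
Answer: -2717280/19 ≈ -1.4301e+5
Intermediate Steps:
g(W) = (-2 + W)/(W + 1/(2*W))
U(L) = 5 - L
v(h) = -8*h²*(-2 + h)/(1 + 2*h²) (v(h) = ((2*h*(-2 + h)/(1 + 2*h²))*h)*(5 - (3 + 6)) = (2*h²*(-2 + h)/(1 + 2*h²))*(5 - 1*9) = (2*h²*(-2 + h)/(1 + 2*h²))*(5 - 9) = (2*h²*(-2 + h)/(1 + 2*h²))*(-4) = -8*h²*(-2 + h)/(1 + 2*h²))
37740*v(3) = 37740*(8*3²*(2 - 1*3)/(1 + 2*3²)) = 37740*(8*9*(2 - 3)/(1 + 2*9)) = 37740*(8*9*(-1)/(1 + 18)) = 37740*(8*9*(-1)/19) = 37740*(8*9*(1/19)*(-1)) = 37740*(-72/19) = -2717280/19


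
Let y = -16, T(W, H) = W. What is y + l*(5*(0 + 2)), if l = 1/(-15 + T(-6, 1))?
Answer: -346/21 ≈ -16.476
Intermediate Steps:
l = -1/21 (l = 1/(-15 - 6) = 1/(-21) = -1/21 ≈ -0.047619)
y + l*(5*(0 + 2)) = -16 - 5*(0 + 2)/21 = -16 - 5*2/21 = -16 - 1/21*10 = -16 - 10/21 = -346/21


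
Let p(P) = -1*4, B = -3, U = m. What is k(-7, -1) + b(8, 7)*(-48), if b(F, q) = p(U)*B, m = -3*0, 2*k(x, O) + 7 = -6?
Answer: -1165/2 ≈ -582.50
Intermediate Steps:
k(x, O) = -13/2 (k(x, O) = -7/2 + (½)*(-6) = -7/2 - 3 = -13/2)
m = 0
U = 0
p(P) = -4
b(F, q) = 12 (b(F, q) = -4*(-3) = 12)
k(-7, -1) + b(8, 7)*(-48) = -13/2 + 12*(-48) = -13/2 - 576 = -1165/2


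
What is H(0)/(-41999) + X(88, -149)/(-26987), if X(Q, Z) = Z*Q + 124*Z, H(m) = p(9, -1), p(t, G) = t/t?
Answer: 1326637425/1133427013 ≈ 1.1705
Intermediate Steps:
p(t, G) = 1
H(m) = 1
X(Q, Z) = 124*Z + Q*Z (X(Q, Z) = Q*Z + 124*Z = 124*Z + Q*Z)
H(0)/(-41999) + X(88, -149)/(-26987) = 1/(-41999) - 149*(124 + 88)/(-26987) = 1*(-1/41999) - 149*212*(-1/26987) = -1/41999 - 31588*(-1/26987) = -1/41999 + 31588/26987 = 1326637425/1133427013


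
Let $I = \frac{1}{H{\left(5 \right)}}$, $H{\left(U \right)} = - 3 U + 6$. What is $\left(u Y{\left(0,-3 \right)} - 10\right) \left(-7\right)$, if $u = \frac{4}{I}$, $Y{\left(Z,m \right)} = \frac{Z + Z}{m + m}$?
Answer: $70$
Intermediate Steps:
$H{\left(U \right)} = 6 - 3 U$
$I = - \frac{1}{9}$ ($I = \frac{1}{6 - 15} = \frac{1}{-9} = - \frac{1}{9} \approx -0.11111$)
$Y{\left(Z,m \right)} = \frac{Z}{m}$ ($Y{\left(Z,m \right)} = \frac{2 Z}{2 m} = 2 Z \frac{1}{2 m} = \frac{Z}{m}$)
$u = -36$ ($u = \frac{4}{- \frac{1}{9}} = 4 \left(-9\right) = -36$)
$\left(u Y{\left(0,-3 \right)} - 10\right) \left(-7\right) = \left(- 36 \frac{0}{-3} - 10\right) \left(-7\right) = \left(- 36 \cdot 0 \left(- \frac{1}{3}\right) - 10\right) \left(-7\right) = \left(\left(-36\right) 0 - 10\right) \left(-7\right) = \left(0 - 10\right) \left(-7\right) = \left(-10\right) \left(-7\right) = 70$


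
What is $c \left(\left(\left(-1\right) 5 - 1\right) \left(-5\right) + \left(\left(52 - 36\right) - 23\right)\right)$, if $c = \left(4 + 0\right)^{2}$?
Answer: $368$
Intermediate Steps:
$c = 16$ ($c = 4^{2} = 16$)
$c \left(\left(\left(-1\right) 5 - 1\right) \left(-5\right) + \left(\left(52 - 36\right) - 23\right)\right) = 16 \left(\left(\left(-1\right) 5 - 1\right) \left(-5\right) + \left(\left(52 - 36\right) - 23\right)\right) = 16 \left(\left(-5 - 1\right) \left(-5\right) + \left(16 - 23\right)\right) = 16 \left(\left(-6\right) \left(-5\right) - 7\right) = 16 \left(30 - 7\right) = 16 \cdot 23 = 368$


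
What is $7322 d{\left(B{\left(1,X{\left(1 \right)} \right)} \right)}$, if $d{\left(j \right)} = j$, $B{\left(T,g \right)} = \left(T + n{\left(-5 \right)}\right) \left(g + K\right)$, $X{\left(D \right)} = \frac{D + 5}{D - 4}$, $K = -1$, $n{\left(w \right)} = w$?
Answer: $87864$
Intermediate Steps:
$X{\left(D \right)} = \frac{5 + D}{-4 + D}$
$B{\left(T,g \right)} = \left(-1 + g\right) \left(-5 + T\right)$ ($B{\left(T,g \right)} = \left(T - 5\right) \left(g - 1\right) = \left(-5 + T\right) \left(-1 + g\right) = \left(-1 + g\right) \left(-5 + T\right)$)
$7322 d{\left(B{\left(1,X{\left(1 \right)} \right)} \right)} = 7322 \left(5 - 1 - 5 \frac{5 + 1}{-4 + 1} + 1 \frac{5 + 1}{-4 + 1}\right) = 7322 \left(5 - 1 - 5 \frac{1}{-3} \cdot 6 + 1 \frac{1}{-3} \cdot 6\right) = 7322 \left(5 - 1 - 5 \left(\left(- \frac{1}{3}\right) 6\right) + 1 \left(\left(- \frac{1}{3}\right) 6\right)\right) = 7322 \left(5 - 1 - -10 + 1 \left(-2\right)\right) = 7322 \left(5 - 1 + 10 - 2\right) = 7322 \cdot 12 = 87864$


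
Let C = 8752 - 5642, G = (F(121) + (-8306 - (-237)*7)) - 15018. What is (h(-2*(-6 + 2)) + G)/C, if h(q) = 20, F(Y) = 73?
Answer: -10786/1555 ≈ -6.9363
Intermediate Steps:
G = -21592 (G = (73 + (-8306 - (-237)*7)) - 15018 = (73 + (-8306 - 1*(-1659))) - 15018 = (73 + (-8306 + 1659)) - 15018 = (73 - 6647) - 15018 = -6574 - 15018 = -21592)
C = 3110
(h(-2*(-6 + 2)) + G)/C = (20 - 21592)/3110 = -21572*1/3110 = -10786/1555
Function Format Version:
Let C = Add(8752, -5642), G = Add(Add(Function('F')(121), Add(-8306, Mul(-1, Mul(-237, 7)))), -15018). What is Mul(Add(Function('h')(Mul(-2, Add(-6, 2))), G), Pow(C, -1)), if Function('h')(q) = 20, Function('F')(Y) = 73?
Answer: Rational(-10786, 1555) ≈ -6.9363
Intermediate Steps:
G = -21592 (G = Add(Add(73, Add(-8306, Mul(-1, Mul(-237, 7)))), -15018) = Add(Add(73, Add(-8306, Mul(-1, -1659))), -15018) = Add(Add(73, Add(-8306, 1659)), -15018) = Add(Add(73, -6647), -15018) = Add(-6574, -15018) = -21592)
C = 3110
Mul(Add(Function('h')(Mul(-2, Add(-6, 2))), G), Pow(C, -1)) = Mul(Add(20, -21592), Pow(3110, -1)) = Mul(-21572, Rational(1, 3110)) = Rational(-10786, 1555)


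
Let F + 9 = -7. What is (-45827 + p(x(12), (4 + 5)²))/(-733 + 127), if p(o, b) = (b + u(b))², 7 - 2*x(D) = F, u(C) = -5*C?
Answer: -59149/606 ≈ -97.606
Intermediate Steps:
F = -16 (F = -9 - 7 = -16)
x(D) = 23/2 (x(D) = 7/2 - ½*(-16) = 7/2 + 8 = 23/2)
p(o, b) = 16*b² (p(o, b) = (b - 5*b)² = (-4*b)² = 16*b²)
(-45827 + p(x(12), (4 + 5)²))/(-733 + 127) = (-45827 + 16*((4 + 5)²)²)/(-733 + 127) = (-45827 + 16*(9²)²)/(-606) = (-45827 + 16*81²)*(-1/606) = (-45827 + 16*6561)*(-1/606) = (-45827 + 104976)*(-1/606) = 59149*(-1/606) = -59149/606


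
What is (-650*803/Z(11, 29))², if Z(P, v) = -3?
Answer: 272431802500/9 ≈ 3.0270e+10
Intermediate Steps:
(-650*803/Z(11, 29))² = (-650/((-3/803)))² = (-650/((-3*1/803)))² = (-650/(-3/803))² = (-650*(-803/3))² = (521950/3)² = 272431802500/9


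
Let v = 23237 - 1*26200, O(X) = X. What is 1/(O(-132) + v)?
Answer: -1/3095 ≈ -0.00032310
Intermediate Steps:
v = -2963 (v = 23237 - 26200 = -2963)
1/(O(-132) + v) = 1/(-132 - 2963) = 1/(-3095) = -1/3095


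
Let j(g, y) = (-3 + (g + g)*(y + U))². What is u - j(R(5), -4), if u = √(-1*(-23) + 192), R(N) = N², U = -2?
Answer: -91809 + √215 ≈ -91794.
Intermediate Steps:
j(g, y) = (-3 + 2*g*(-2 + y))² (j(g, y) = (-3 + (g + g)*(y - 2))² = (-3 + (2*g)*(-2 + y))² = (-3 + 2*g*(-2 + y))²)
u = √215 (u = √(23 + 192) = √215 ≈ 14.663)
u - j(R(5), -4) = √215 - (3 + 4*5² - 2*5²*(-4))² = √215 - (3 + 4*25 - 2*25*(-4))² = √215 - (3 + 100 + 200)² = √215 - 1*303² = √215 - 1*91809 = √215 - 91809 = -91809 + √215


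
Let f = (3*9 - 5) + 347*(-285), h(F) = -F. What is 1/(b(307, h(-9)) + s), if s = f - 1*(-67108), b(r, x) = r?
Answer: -1/31458 ≈ -3.1788e-5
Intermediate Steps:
f = -98873 (f = (27 - 5) - 98895 = 22 - 98895 = -98873)
s = -31765 (s = -98873 - 1*(-67108) = -98873 + 67108 = -31765)
1/(b(307, h(-9)) + s) = 1/(307 - 31765) = 1/(-31458) = -1/31458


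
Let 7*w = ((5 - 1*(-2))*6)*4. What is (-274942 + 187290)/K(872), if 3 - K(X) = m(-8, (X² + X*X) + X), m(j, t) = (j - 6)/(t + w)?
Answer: -66688446464/2282503 ≈ -29217.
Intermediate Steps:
w = 24 (w = (((5 - 1*(-2))*6)*4)/7 = (((5 + 2)*6)*4)/7 = ((7*6)*4)/7 = (42*4)/7 = (⅐)*168 = 24)
m(j, t) = (-6 + j)/(24 + t) (m(j, t) = (j - 6)/(t + 24) = (-6 + j)/(24 + t))
K(X) = 3 + 14/(24 + X + 2*X²) (K(X) = 3 - (-6 - 8)/(24 + ((X² + X*X) + X)) = 3 - (-14)/(24 + ((X² + X²) + X)) = 3 - (-14)/(24 + (2*X² + X)) = 3 - (-14)/(24 + (X + 2*X²)) = 3 - (-14)/(24 + X + 2*X²) = 3 + 14/(24 + X + 2*X²))
(-274942 + 187290)/K(872) = (-274942 + 187290)/(((86 + 3*872*(1 + 2*872))/(24 + 872*(1 + 2*872)))) = -87652*(24 + 872*(1 + 1744))/(86 + 3*872*(1 + 1744)) = -87652*(24 + 872*1745)/(86 + 3*872*1745) = -87652*(24 + 1521640)/(86 + 4564920) = -87652/(4565006/1521664) = -87652/((1/1521664)*4565006) = -87652/2282503/760832 = -87652*760832/2282503 = -66688446464/2282503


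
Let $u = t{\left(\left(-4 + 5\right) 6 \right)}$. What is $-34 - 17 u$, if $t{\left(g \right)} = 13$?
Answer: $-255$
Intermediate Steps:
$u = 13$
$-34 - 17 u = -34 - 221 = -255$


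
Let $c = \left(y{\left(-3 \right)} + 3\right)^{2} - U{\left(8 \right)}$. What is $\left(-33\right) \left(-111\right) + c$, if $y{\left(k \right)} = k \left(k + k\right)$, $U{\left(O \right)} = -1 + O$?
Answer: $4097$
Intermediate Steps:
$y{\left(k \right)} = 2 k^{2}$ ($y{\left(k \right)} = k 2 k = 2 k^{2}$)
$c = 434$ ($c = \left(2 \left(-3\right)^{2} + 3\right)^{2} - \left(-1 + 8\right) = \left(2 \cdot 9 + 3\right)^{2} - 7 = \left(18 + 3\right)^{2} - 7 = 21^{2} - 7 = 441 - 7 = 434$)
$\left(-33\right) \left(-111\right) + c = \left(-33\right) \left(-111\right) + 434 = 3663 + 434 = 4097$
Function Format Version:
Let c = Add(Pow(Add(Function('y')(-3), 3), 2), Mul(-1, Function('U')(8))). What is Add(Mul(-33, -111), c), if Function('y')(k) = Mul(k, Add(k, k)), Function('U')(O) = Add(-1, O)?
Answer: 4097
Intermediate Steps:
Function('y')(k) = Mul(2, Pow(k, 2)) (Function('y')(k) = Mul(k, Mul(2, k)) = Mul(2, Pow(k, 2)))
c = 434 (c = Add(Pow(Add(Mul(2, Pow(-3, 2)), 3), 2), Mul(-1, Add(-1, 8))) = Add(Pow(Add(Mul(2, 9), 3), 2), Mul(-1, 7)) = Add(Pow(Add(18, 3), 2), -7) = Add(Pow(21, 2), -7) = Add(441, -7) = 434)
Add(Mul(-33, -111), c) = Add(Mul(-33, -111), 434) = Add(3663, 434) = 4097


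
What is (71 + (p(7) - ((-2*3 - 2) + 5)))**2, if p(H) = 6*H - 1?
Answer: 13225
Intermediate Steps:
p(H) = -1 + 6*H
(71 + (p(7) - ((-2*3 - 2) + 5)))**2 = (71 + ((-1 + 6*7) - ((-2*3 - 2) + 5)))**2 = (71 + ((-1 + 42) - ((-6 - 2) + 5)))**2 = (71 + (41 - (-8 + 5)))**2 = (71 + (41 - 1*(-3)))**2 = (71 + (41 + 3))**2 = (71 + 44)**2 = 115**2 = 13225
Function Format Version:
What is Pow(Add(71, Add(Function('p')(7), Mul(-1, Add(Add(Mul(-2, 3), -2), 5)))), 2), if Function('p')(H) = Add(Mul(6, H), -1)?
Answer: 13225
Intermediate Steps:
Function('p')(H) = Add(-1, Mul(6, H))
Pow(Add(71, Add(Function('p')(7), Mul(-1, Add(Add(Mul(-2, 3), -2), 5)))), 2) = Pow(Add(71, Add(Add(-1, Mul(6, 7)), Mul(-1, Add(Add(Mul(-2, 3), -2), 5)))), 2) = Pow(Add(71, Add(Add(-1, 42), Mul(-1, Add(Add(-6, -2), 5)))), 2) = Pow(Add(71, Add(41, Mul(-1, Add(-8, 5)))), 2) = Pow(Add(71, Add(41, Mul(-1, -3))), 2) = Pow(Add(71, Add(41, 3)), 2) = Pow(Add(71, 44), 2) = Pow(115, 2) = 13225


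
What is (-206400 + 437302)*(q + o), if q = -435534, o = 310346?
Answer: -28906159576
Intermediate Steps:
(-206400 + 437302)*(q + o) = (-206400 + 437302)*(-435534 + 310346) = 230902*(-125188) = -28906159576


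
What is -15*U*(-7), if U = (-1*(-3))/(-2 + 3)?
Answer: 315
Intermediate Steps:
U = 3 (U = 3/1 = 3*1 = 3)
-15*U*(-7) = -15*3*(-7) = -45*(-7) = 315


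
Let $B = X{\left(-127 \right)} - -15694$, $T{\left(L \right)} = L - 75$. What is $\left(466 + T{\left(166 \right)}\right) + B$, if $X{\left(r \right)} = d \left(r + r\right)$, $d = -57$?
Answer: $30729$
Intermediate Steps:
$T{\left(L \right)} = -75 + L$ ($T{\left(L \right)} = L - 75 = -75 + L$)
$X{\left(r \right)} = - 114 r$ ($X{\left(r \right)} = - 57 \left(r + r\right) = - 57 \cdot 2 r = - 114 r$)
$B = 30172$ ($B = \left(-114\right) \left(-127\right) - -15694 = 14478 + 15694 = 30172$)
$\left(466 + T{\left(166 \right)}\right) + B = \left(466 + \left(-75 + 166\right)\right) + 30172 = \left(466 + 91\right) + 30172 = 557 + 30172 = 30729$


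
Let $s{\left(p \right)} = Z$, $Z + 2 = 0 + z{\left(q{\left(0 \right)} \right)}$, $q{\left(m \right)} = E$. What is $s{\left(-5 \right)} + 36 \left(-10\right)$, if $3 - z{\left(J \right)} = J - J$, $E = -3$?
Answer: $-359$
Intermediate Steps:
$q{\left(m \right)} = -3$
$z{\left(J \right)} = 3$ ($z{\left(J \right)} = 3 - \left(J - J\right) = 3 - 0 = 3 + 0 = 3$)
$Z = 1$ ($Z = -2 + \left(0 + 3\right) = -2 + 3 = 1$)
$s{\left(p \right)} = 1$
$s{\left(-5 \right)} + 36 \left(-10\right) = 1 + 36 \left(-10\right) = 1 - 360 = -359$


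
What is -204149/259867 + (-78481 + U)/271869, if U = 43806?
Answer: -64512672706/70649781423 ≈ -0.91313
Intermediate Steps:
-204149/259867 + (-78481 + U)/271869 = -204149/259867 + (-78481 + 43806)/271869 = -204149*1/259867 - 34675*1/271869 = -204149/259867 - 34675/271869 = -64512672706/70649781423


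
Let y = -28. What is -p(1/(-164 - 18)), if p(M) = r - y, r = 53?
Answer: -81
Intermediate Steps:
p(M) = 81 (p(M) = 53 - 1*(-28) = 53 + 28 = 81)
-p(1/(-164 - 18)) = -1*81 = -81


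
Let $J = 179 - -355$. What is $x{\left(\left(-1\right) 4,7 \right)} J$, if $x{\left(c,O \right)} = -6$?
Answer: $-3204$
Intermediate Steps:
$J = 534$ ($J = 179 + 355 = 534$)
$x{\left(\left(-1\right) 4,7 \right)} J = \left(-6\right) 534 = -3204$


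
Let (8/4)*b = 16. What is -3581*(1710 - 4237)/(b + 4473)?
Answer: 9049187/4481 ≈ 2019.5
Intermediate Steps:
b = 8 (b = (½)*16 = 8)
-3581*(1710 - 4237)/(b + 4473) = -3581*(1710 - 4237)/(8 + 4473) = -3581/(4481/(-2527)) = -3581/(4481*(-1/2527)) = -3581/(-4481/2527) = -3581*(-2527/4481) = 9049187/4481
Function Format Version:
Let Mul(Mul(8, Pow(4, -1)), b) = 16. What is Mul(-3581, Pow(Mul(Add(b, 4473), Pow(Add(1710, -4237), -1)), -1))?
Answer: Rational(9049187, 4481) ≈ 2019.5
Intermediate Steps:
b = 8 (b = Mul(Rational(1, 2), 16) = 8)
Mul(-3581, Pow(Mul(Add(b, 4473), Pow(Add(1710, -4237), -1)), -1)) = Mul(-3581, Pow(Mul(Add(8, 4473), Pow(Add(1710, -4237), -1)), -1)) = Mul(-3581, Pow(Mul(4481, Pow(-2527, -1)), -1)) = Mul(-3581, Pow(Mul(4481, Rational(-1, 2527)), -1)) = Mul(-3581, Pow(Rational(-4481, 2527), -1)) = Mul(-3581, Rational(-2527, 4481)) = Rational(9049187, 4481)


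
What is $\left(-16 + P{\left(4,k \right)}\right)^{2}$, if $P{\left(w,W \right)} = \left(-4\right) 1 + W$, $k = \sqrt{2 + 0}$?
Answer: $\left(20 - \sqrt{2}\right)^{2} \approx 345.43$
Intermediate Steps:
$k = \sqrt{2} \approx 1.4142$
$P{\left(w,W \right)} = -4 + W$
$\left(-16 + P{\left(4,k \right)}\right)^{2} = \left(-16 - \left(4 - \sqrt{2}\right)\right)^{2} = \left(-20 + \sqrt{2}\right)^{2}$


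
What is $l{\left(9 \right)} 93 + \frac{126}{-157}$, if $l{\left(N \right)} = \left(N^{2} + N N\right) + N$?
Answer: $\frac{2496645}{157} \approx 15902.0$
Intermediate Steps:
$l{\left(N \right)} = N + 2 N^{2}$ ($l{\left(N \right)} = \left(N^{2} + N^{2}\right) + N = 2 N^{2} + N = N + 2 N^{2}$)
$l{\left(9 \right)} 93 + \frac{126}{-157} = 9 \left(1 + 2 \cdot 9\right) 93 + \frac{126}{-157} = 9 \left(1 + 18\right) 93 + 126 \left(- \frac{1}{157}\right) = 9 \cdot 19 \cdot 93 - \frac{126}{157} = 171 \cdot 93 - \frac{126}{157} = 15903 - \frac{126}{157} = \frac{2496645}{157}$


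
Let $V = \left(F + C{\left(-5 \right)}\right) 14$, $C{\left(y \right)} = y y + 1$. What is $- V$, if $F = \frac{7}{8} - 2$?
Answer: $- \frac{1393}{4} \approx -348.25$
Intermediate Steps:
$C{\left(y \right)} = 1 + y^{2}$ ($C{\left(y \right)} = y^{2} + 1 = 1 + y^{2}$)
$F = - \frac{9}{8}$ ($F = 7 \cdot \frac{1}{8} - 2 = \frac{7}{8} - 2 = - \frac{9}{8} \approx -1.125$)
$V = \frac{1393}{4}$ ($V = \left(- \frac{9}{8} + \left(1 + \left(-5\right)^{2}\right)\right) 14 = \left(- \frac{9}{8} + \left(1 + 25\right)\right) 14 = \left(- \frac{9}{8} + 26\right) 14 = \frac{199}{8} \cdot 14 = \frac{1393}{4} \approx 348.25$)
$- V = \left(-1\right) \frac{1393}{4} = - \frac{1393}{4}$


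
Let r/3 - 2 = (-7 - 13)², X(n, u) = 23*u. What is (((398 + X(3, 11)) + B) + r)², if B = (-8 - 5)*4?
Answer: 3258025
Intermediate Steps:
B = -52 (B = -13*4 = -52)
r = 1206 (r = 6 + 3*(-7 - 13)² = 6 + 3*(-20)² = 6 + 3*400 = 6 + 1200 = 1206)
(((398 + X(3, 11)) + B) + r)² = (((398 + 23*11) - 52) + 1206)² = (((398 + 253) - 52) + 1206)² = ((651 - 52) + 1206)² = (599 + 1206)² = 1805² = 3258025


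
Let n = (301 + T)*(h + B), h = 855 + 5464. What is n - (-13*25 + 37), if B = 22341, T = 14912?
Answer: 436004868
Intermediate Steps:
h = 6319
n = 436004580 (n = (301 + 14912)*(6319 + 22341) = 15213*28660 = 436004580)
n - (-13*25 + 37) = 436004580 - (-13*25 + 37) = 436004580 - (-325 + 37) = 436004580 - 1*(-288) = 436004580 + 288 = 436004868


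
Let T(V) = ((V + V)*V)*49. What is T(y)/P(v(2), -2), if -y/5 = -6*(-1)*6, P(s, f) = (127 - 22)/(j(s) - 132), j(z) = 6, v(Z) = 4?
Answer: -3810240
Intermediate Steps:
P(s, f) = -⅚ (P(s, f) = (127 - 22)/(6 - 132) = 105/(-126) = 105*(-1/126) = -⅚)
y = -180 (y = -5*(-6*(-1))*6 = -30*6 = -5*36 = -180)
T(V) = 98*V² (T(V) = ((2*V)*V)*49 = (2*V²)*49 = 98*V²)
T(y)/P(v(2), -2) = (98*(-180)²)/(-⅚) = (98*32400)*(-6/5) = 3175200*(-6/5) = -3810240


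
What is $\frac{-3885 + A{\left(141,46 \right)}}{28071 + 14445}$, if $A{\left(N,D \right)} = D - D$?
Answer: $- \frac{1295}{14172} \approx -0.091377$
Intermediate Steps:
$A{\left(N,D \right)} = 0$
$\frac{-3885 + A{\left(141,46 \right)}}{28071 + 14445} = \frac{-3885 + 0}{28071 + 14445} = - \frac{3885}{42516} = \left(-3885\right) \frac{1}{42516} = - \frac{1295}{14172}$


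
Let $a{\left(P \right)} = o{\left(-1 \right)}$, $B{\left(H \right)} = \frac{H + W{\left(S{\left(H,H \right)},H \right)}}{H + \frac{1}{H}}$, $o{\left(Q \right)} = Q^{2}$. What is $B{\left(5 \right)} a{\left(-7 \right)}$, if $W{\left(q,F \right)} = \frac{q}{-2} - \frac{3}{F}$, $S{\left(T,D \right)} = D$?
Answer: $\frac{19}{52} \approx 0.36538$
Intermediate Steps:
$W{\left(q,F \right)} = - \frac{3}{F} - \frac{q}{2}$ ($W{\left(q,F \right)} = q \left(- \frac{1}{2}\right) - \frac{3}{F} = - \frac{q}{2} - \frac{3}{F} = - \frac{3}{F} - \frac{q}{2}$)
$B{\left(H \right)} = \frac{\frac{H}{2} - \frac{3}{H}}{H + \frac{1}{H}}$ ($B{\left(H \right)} = \frac{H - \left(\frac{H}{2} + \frac{3}{H}\right)}{H + \frac{1}{H}} = \frac{\frac{H}{2} - \frac{3}{H}}{H + \frac{1}{H}}$)
$a{\left(P \right)} = 1$ ($a{\left(P \right)} = \left(-1\right)^{2} = 1$)
$B{\left(5 \right)} a{\left(-7 \right)} = \frac{-6 + 5^{2}}{2 \left(1 + 5^{2}\right)} 1 = \frac{-6 + 25}{2 \left(1 + 25\right)} 1 = \frac{1}{2} \cdot \frac{1}{26} \cdot 19 \cdot 1 = \frac{19}{52} \cdot 1 = \frac{19}{52}$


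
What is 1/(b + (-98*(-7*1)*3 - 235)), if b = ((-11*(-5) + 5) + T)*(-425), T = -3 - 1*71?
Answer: 1/7773 ≈ 0.00012865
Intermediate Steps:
T = -74 (T = -3 - 71 = -74)
b = 5950 (b = ((-11*(-5) + 5) - 74)*(-425) = ((55 + 5) - 74)*(-425) = (60 - 74)*(-425) = -14*(-425) = 5950)
1/(b + (-98*(-7*1)*3 - 235)) = 1/(5950 + (-98*(-7*1)*3 - 235)) = 1/(5950 + (-(-686)*3 - 235)) = 1/(5950 + (-98*(-21) - 235)) = 1/(5950 + (2058 - 235)) = 1/(5950 + 1823) = 1/7773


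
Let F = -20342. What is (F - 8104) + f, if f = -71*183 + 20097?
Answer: -21342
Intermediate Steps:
f = 7104 (f = -12993 + 20097 = 7104)
(F - 8104) + f = (-20342 - 8104) + 7104 = -28446 + 7104 = -21342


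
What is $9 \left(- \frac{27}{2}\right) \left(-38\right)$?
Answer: $4617$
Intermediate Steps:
$9 \left(- \frac{27}{2}\right) \left(-38\right) = \left(- \frac{243}{2}\right) \left(-38\right) = 4617$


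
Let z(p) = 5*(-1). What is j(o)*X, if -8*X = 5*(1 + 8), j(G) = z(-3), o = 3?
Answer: 225/8 ≈ 28.125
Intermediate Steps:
z(p) = -5
j(G) = -5
X = -45/8 (X = -5*(1 + 8)/8 = -5*9/8 = -⅛*45 = -45/8 ≈ -5.6250)
j(o)*X = -5*(-45/8) = 225/8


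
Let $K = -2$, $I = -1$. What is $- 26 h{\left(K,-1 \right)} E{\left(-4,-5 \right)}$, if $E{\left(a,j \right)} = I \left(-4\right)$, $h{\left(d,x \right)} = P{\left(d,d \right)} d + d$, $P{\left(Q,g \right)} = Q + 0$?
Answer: $-208$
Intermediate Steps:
$P{\left(Q,g \right)} = Q$
$h{\left(d,x \right)} = d + d^{2}$ ($h{\left(d,x \right)} = d d + d = d^{2} + d = d + d^{2}$)
$E{\left(a,j \right)} = 4$ ($E{\left(a,j \right)} = \left(-1\right) \left(-4\right) = 4$)
$- 26 h{\left(K,-1 \right)} E{\left(-4,-5 \right)} = - 26 \left(- 2 \left(1 - 2\right)\right) 4 = - 26 \left(\left(-2\right) \left(-1\right)\right) 4 = \left(-26\right) 2 \cdot 4 = \left(-52\right) 4 = -208$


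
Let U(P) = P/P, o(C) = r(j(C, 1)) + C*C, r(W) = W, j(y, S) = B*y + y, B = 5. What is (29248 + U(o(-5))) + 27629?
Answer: 56878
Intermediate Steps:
j(y, S) = 6*y (j(y, S) = 5*y + y = 6*y)
o(C) = C² + 6*C (o(C) = 6*C + C*C = 6*C + C² = C² + 6*C)
U(P) = 1
(29248 + U(o(-5))) + 27629 = (29248 + 1) + 27629 = 29249 + 27629 = 56878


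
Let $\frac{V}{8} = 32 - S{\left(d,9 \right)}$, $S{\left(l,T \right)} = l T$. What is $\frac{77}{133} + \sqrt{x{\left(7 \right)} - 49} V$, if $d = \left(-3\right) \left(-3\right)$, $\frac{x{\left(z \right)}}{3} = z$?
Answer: $\frac{11}{19} - 784 i \sqrt{7} \approx 0.57895 - 2074.3 i$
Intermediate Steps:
$x{\left(z \right)} = 3 z$
$d = 9$
$S{\left(l,T \right)} = T l$
$V = -392$ ($V = 8 \left(32 - 9 \cdot 9\right) = 8 \left(32 - 81\right) = 8 \left(-49\right) = -392$)
$\frac{77}{133} + \sqrt{x{\left(7 \right)} - 49} V = \frac{77}{133} + \sqrt{3 \cdot 7 - 49} \left(-392\right) = 77 \cdot \frac{1}{133} + \sqrt{21 - 49} \left(-392\right) = \frac{11}{19} + \sqrt{-28} \left(-392\right) = \frac{11}{19} + 2 i \sqrt{7} \left(-392\right) = \frac{11}{19} - 784 i \sqrt{7}$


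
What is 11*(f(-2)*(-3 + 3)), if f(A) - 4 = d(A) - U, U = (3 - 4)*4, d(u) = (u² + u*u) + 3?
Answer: 0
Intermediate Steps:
d(u) = 3 + 2*u² (d(u) = (u² + u²) + 3 = 2*u² + 3 = 3 + 2*u²)
U = -4 (U = -1*4 = -4)
f(A) = 11 + 2*A² (f(A) = 4 + ((3 + 2*A²) - 1*(-4)) = 4 + ((3 + 2*A²) + 4) = 4 + (7 + 2*A²) = 11 + 2*A²)
11*(f(-2)*(-3 + 3)) = 11*((11 + 2*(-2)²)*(-3 + 3)) = 11*((11 + 2*4)*0) = 11*((11 + 8)*0) = 11*(19*0) = 11*0 = 0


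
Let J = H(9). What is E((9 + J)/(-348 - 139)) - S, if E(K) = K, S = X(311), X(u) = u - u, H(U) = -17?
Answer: 8/487 ≈ 0.016427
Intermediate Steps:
J = -17
X(u) = 0
S = 0
E((9 + J)/(-348 - 139)) - S = (9 - 17)/(-348 - 139) - 1*0 = -8/(-487) + 0 = -8*(-1/487) + 0 = 8/487 + 0 = 8/487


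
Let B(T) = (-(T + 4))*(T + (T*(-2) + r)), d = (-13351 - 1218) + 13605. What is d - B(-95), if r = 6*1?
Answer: -10155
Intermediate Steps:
r = 6
d = -964 (d = -14569 + 13605 = -964)
B(T) = (-4 - T)*(6 - T) (B(T) = (-(T + 4))*(T + (T*(-2) + 6)) = (-(4 + T))*(T + (-2*T + 6)) = (-4 - T)*(T + (6 - 2*T)) = (-4 - T)*(6 - T))
d - B(-95) = -964 - (-24 + (-95)² - 2*(-95)) = -964 - (-24 + 9025 + 190) = -964 - 1*9191 = -964 - 9191 = -10155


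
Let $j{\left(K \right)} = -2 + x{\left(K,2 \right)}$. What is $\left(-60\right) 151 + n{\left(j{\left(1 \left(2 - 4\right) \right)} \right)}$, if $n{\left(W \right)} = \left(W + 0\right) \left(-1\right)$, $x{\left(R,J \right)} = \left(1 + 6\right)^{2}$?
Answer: $-9107$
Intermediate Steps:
$x{\left(R,J \right)} = 49$ ($x{\left(R,J \right)} = 7^{2} = 49$)
$j{\left(K \right)} = 47$ ($j{\left(K \right)} = -2 + 49 = 47$)
$n{\left(W \right)} = - W$ ($n{\left(W \right)} = W \left(-1\right) = - W$)
$\left(-60\right) 151 + n{\left(j{\left(1 \left(2 - 4\right) \right)} \right)} = \left(-60\right) 151 - 47 = -9060 - 47 = -9107$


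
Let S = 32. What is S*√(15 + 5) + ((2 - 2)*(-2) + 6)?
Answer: 6 + 64*√5 ≈ 149.11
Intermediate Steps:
S*√(15 + 5) + ((2 - 2)*(-2) + 6) = 32*√(15 + 5) + ((2 - 2)*(-2) + 6) = 32*√20 + (0*(-2) + 6) = 32*(2*√5) + (0 + 6) = 64*√5 + 6 = 6 + 64*√5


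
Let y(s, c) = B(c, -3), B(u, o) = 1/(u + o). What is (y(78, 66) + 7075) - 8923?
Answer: -116423/63 ≈ -1848.0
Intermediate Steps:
B(u, o) = 1/(o + u)
y(s, c) = 1/(-3 + c)
(y(78, 66) + 7075) - 8923 = (1/(-3 + 66) + 7075) - 8923 = (1/63 + 7075) - 8923 = 445726/63 - 8923 = -116423/63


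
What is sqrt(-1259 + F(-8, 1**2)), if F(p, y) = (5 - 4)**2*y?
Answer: I*sqrt(1258) ≈ 35.468*I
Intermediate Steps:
F(p, y) = y (F(p, y) = 1**2*y = 1*y = y)
sqrt(-1259 + F(-8, 1**2)) = sqrt(-1259 + 1**2) = sqrt(-1259 + 1) = sqrt(-1258) = I*sqrt(1258)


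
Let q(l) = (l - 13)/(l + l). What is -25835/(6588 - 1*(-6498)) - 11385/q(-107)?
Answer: -531428329/26172 ≈ -20305.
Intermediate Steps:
q(l) = (-13 + l)/(2*l) (q(l) = (-13 + l)/((2*l)) = (-13 + l)*(1/(2*l)) = (-13 + l)/(2*l))
-25835/(6588 - 1*(-6498)) - 11385/q(-107) = -25835/(6588 - 1*(-6498)) - 11385*(-214/(-13 - 107)) = -25835/(6588 + 6498) - 11385/((1/2)*(-1/107)*(-120)) = -25835/13086 - 11385/60/107 = -25835*1/13086 - 11385*107/60 = -25835/13086 - 81213/4 = -531428329/26172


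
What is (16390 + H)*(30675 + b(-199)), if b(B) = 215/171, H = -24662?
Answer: -43391934080/171 ≈ -2.5375e+8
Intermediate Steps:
b(B) = 215/171 (b(B) = 215*(1/171) = 215/171)
(16390 + H)*(30675 + b(-199)) = (16390 - 24662)*(30675 + 215/171) = -8272*5245640/171 = -43391934080/171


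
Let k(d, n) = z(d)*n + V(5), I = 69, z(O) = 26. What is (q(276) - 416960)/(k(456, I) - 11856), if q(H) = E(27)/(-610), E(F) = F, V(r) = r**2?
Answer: 254345627/6122570 ≈ 41.542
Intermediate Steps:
q(H) = -27/610 (q(H) = 27/(-610) = 27*(-1/610) = -27/610)
k(d, n) = 25 + 26*n (k(d, n) = 26*n + 5**2 = 26*n + 25 = 25 + 26*n)
(q(276) - 416960)/(k(456, I) - 11856) = (-27/610 - 416960)/((25 + 26*69) - 11856) = -254345627/(610*((25 + 1794) - 11856)) = -254345627/(610*(1819 - 11856)) = -254345627/610/(-10037) = -254345627/610*(-1/10037) = 254345627/6122570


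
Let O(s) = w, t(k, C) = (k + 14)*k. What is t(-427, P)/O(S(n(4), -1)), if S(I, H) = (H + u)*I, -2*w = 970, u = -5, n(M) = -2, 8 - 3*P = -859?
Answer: -176351/485 ≈ -363.61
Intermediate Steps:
P = 289 (P = 8/3 - 1/3*(-859) = 8/3 + 859/3 = 289)
t(k, C) = k*(14 + k) (t(k, C) = (14 + k)*k = k*(14 + k))
w = -485 (w = -1/2*970 = -485)
S(I, H) = I*(-5 + H) (S(I, H) = (H - 5)*I = (-5 + H)*I = I*(-5 + H))
O(s) = -485
t(-427, P)/O(S(n(4), -1)) = -427*(14 - 427)/(-485) = -427*(-413)*(-1/485) = 176351*(-1/485) = -176351/485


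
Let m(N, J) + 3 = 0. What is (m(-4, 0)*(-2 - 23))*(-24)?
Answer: -1800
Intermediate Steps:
m(N, J) = -3 (m(N, J) = -3 + 0 = -3)
(m(-4, 0)*(-2 - 23))*(-24) = -3*(-2 - 23)*(-24) = -3*(-25)*(-24) = 75*(-24) = -1800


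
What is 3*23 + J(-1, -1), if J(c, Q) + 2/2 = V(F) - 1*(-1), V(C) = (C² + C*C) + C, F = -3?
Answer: 84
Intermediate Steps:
V(C) = C + 2*C² (V(C) = (C² + C²) + C = 2*C² + C = C + 2*C²)
J(c, Q) = 15 (J(c, Q) = -1 + (-3*(1 + 2*(-3)) - 1*(-1)) = -1 + (-3*(1 - 6) + 1) = -1 + (-3*(-5) + 1) = -1 + (15 + 1) = -1 + 16 = 15)
3*23 + J(-1, -1) = 3*23 + 15 = 69 + 15 = 84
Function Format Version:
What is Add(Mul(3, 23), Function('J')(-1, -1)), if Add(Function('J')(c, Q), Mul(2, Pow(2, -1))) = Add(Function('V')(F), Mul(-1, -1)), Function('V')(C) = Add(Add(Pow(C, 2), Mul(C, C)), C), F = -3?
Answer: 84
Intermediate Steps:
Function('V')(C) = Add(C, Mul(2, Pow(C, 2))) (Function('V')(C) = Add(Add(Pow(C, 2), Pow(C, 2)), C) = Add(Mul(2, Pow(C, 2)), C) = Add(C, Mul(2, Pow(C, 2))))
Function('J')(c, Q) = 15 (Function('J')(c, Q) = Add(-1, Add(Mul(-3, Add(1, Mul(2, -3))), Mul(-1, -1))) = Add(-1, Add(Mul(-3, Add(1, -6)), 1)) = Add(-1, Add(Mul(-3, -5), 1)) = Add(-1, Add(15, 1)) = Add(-1, 16) = 15)
Add(Mul(3, 23), Function('J')(-1, -1)) = Add(Mul(3, 23), 15) = Add(69, 15) = 84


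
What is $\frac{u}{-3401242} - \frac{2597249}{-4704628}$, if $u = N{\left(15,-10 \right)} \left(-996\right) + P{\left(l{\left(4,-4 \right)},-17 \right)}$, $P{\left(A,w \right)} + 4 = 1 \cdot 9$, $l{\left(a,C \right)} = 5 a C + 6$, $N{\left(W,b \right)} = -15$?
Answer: $\frac{4381780858899}{8000789173988} \approx 0.54767$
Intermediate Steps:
$l{\left(a,C \right)} = 6 + 5 C a$ ($l{\left(a,C \right)} = 5 C a + 6 = 6 + 5 C a$)
$P{\left(A,w \right)} = 5$ ($P{\left(A,w \right)} = -4 + 1 \cdot 9 = -4 + 9 = 5$)
$u = 14945$ ($u = \left(-15\right) \left(-996\right) + 5 = 14940 + 5 = 14945$)
$\frac{u}{-3401242} - \frac{2597249}{-4704628} = \frac{14945}{-3401242} - \frac{2597249}{-4704628} = 14945 \left(- \frac{1}{3401242}\right) - - \frac{2597249}{4704628} = - \frac{14945}{3401242} + \frac{2597249}{4704628} = \frac{4381780858899}{8000789173988}$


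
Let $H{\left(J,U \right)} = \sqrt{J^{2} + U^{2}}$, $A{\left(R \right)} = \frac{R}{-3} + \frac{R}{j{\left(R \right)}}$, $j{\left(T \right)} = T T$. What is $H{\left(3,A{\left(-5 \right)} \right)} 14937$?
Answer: $\frac{4979 \sqrt{2509}}{5} \approx 49880.0$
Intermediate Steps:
$j{\left(T \right)} = T^{2}$
$A{\left(R \right)} = \frac{1}{R} - \frac{R}{3}$ ($A{\left(R \right)} = \frac{R}{-3} + \frac{R}{R^{2}} = R \left(- \frac{1}{3}\right) + \frac{R}{R^{2}} = - \frac{R}{3} + \frac{1}{R} = \frac{1}{R} - \frac{R}{3}$)
$H{\left(3,A{\left(-5 \right)} \right)} 14937 = \sqrt{3^{2} + \left(\frac{1}{-5} - - \frac{5}{3}\right)^{2}} \cdot 14937 = \sqrt{9 + \left(- \frac{1}{5} + \frac{5}{3}\right)^{2}} \cdot 14937 = \sqrt{9 + \left(\frac{22}{15}\right)^{2}} \cdot 14937 = \sqrt{9 + \frac{484}{225}} \cdot 14937 = \sqrt{\frac{2509}{225}} \cdot 14937 = \frac{\sqrt{2509}}{15} \cdot 14937 = \frac{4979 \sqrt{2509}}{5}$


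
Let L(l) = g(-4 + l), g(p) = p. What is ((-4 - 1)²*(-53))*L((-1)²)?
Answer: 3975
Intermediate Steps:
L(l) = -4 + l
((-4 - 1)²*(-53))*L((-1)²) = ((-4 - 1)²*(-53))*(-4 + (-1)²) = ((-5)²*(-53))*(-4 + 1) = (25*(-53))*(-3) = -1325*(-3) = 3975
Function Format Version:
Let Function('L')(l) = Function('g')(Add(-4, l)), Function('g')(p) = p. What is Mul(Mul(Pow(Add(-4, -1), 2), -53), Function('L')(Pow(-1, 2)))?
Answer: 3975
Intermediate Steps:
Function('L')(l) = Add(-4, l)
Mul(Mul(Pow(Add(-4, -1), 2), -53), Function('L')(Pow(-1, 2))) = Mul(Mul(Pow(Add(-4, -1), 2), -53), Add(-4, Pow(-1, 2))) = Mul(Mul(Pow(-5, 2), -53), Add(-4, 1)) = Mul(Mul(25, -53), -3) = Mul(-1325, -3) = 3975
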